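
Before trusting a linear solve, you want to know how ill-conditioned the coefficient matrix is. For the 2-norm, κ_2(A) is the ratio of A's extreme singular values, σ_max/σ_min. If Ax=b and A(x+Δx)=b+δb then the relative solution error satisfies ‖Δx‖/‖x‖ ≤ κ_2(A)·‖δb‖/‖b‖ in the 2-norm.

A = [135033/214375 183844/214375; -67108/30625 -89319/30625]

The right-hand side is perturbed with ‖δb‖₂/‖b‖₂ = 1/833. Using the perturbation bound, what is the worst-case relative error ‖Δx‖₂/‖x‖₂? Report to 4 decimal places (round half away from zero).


AᵀA = [382247377/73530625 509651136/73530625; 509651136/73530625 679543873/73530625]; tr = 1698866/117649, det = 130321/73530625
λ_max, λ_min = (1698866/117649 ± √1803779725181184/8650804500625)/2 = 361/25, 361/2941225
σ_max=√(361/25)=(19/5), σ_min=√(361/2941225)=(19/1715) → κ = 343.0000
perturbation bound = 343.0000·1/833 = 0.4118

0.4118


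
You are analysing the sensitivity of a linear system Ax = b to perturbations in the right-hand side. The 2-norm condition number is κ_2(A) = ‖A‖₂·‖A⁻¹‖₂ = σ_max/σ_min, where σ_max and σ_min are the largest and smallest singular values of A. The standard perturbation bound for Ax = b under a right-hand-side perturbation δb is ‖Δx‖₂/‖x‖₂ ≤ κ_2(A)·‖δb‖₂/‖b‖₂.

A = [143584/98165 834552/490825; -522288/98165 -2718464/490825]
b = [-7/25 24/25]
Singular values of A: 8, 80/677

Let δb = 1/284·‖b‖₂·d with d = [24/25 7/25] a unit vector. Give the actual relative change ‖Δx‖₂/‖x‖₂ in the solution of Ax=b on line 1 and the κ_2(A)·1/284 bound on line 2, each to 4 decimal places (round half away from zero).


0.2384
0.2384

largest singular value 8, smallest 80/677
condition number: 8 ÷ (80/677) = 67.7000
κ_2(A)·‖δb‖/‖b‖ = 0.2384
solve Ax = b  →  x = [-0.0862 -0.0905]
2-norm of b is 1.0000; of x, 0.1250
δb = ε·‖b‖·d = [0.0034 0.0010]; solving A·Δx = δb gives ‖Δx‖ = 0.0298
realised ‖Δx‖/‖x‖ = 0.2384
tightness: 0.2384 against a bound of 0.2384; the bound is attained (ratio 1)


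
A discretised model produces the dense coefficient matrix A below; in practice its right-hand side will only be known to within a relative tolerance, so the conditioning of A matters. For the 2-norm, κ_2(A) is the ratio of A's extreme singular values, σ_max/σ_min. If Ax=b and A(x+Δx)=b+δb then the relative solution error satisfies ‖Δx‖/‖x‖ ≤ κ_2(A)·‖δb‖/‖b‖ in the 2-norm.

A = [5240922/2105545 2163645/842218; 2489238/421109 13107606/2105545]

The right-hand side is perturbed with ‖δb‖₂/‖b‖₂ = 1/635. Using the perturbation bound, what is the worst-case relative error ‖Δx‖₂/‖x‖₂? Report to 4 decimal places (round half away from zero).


0.4398

form AᵀA = [1079141472936/26232661225 226613599317/5246532245; 226613599317/5246532245 4759001966601/104930644900] with trace 2158280109/24953780 and determinant 74805201/779805625
char-poly roots: 8649/100 and 34596/31192225
so κ_2 = √((8649/100) / (34596/31192225)) = 279.2500
bound on ‖Δx‖/‖x‖: κ·ε = 279.2500·1/635 = 0.4398


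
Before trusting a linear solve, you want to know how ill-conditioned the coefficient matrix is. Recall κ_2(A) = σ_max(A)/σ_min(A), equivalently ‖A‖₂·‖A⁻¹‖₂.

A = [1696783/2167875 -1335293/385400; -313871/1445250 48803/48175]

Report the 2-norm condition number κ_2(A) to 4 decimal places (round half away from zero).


AᵀA = [19844680381/30077964900 -3919226591/1336798440; -3919226591/1336798440 3096701273/237653056]; tr = 3919295041/286286400, det = 1874161/1145145600
eigenvalues of AᵀA: λ = (tr ± √(tr²−4·det))/2 = 1369/100, 1369/11451456
σ_max=√(1369/100)=(37/10), σ_min=√(1369/11451456)=(37/3384) → κ = 338.4000

338.4000


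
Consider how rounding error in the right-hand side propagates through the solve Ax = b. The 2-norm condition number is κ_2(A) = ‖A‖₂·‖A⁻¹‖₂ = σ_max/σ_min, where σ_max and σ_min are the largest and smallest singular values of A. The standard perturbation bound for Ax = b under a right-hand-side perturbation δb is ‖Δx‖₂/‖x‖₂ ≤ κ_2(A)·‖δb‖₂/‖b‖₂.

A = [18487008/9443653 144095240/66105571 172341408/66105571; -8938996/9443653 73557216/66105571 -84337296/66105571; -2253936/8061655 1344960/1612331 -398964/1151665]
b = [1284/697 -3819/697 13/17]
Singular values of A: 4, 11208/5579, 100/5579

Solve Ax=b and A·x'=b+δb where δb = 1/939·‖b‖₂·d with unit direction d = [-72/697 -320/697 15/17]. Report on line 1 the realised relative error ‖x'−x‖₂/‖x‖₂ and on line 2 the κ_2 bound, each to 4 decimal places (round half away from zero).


from the listed singular values, σ₁ = 4, σ_n = 100/5579
κ = σ_max/σ_min = 4/(100/5579) = 223.1600
κ_2(A)·‖δb‖/‖b‖ = 0.2377
solve Ax = b  →  x = [-132.9368 -1.4039 101.7010]
2-norm of b is 5.8310; of x, 167.3835
re-solving with b+δb shifts x by Δx of norm 0.3464
dividing the unrounded norms, ‖Δx‖/‖x‖ = 0.0021
so the bound overstates the realised error by a factor of ≈ 114.8241 (computed from the unrounded values)

0.0021
0.2377


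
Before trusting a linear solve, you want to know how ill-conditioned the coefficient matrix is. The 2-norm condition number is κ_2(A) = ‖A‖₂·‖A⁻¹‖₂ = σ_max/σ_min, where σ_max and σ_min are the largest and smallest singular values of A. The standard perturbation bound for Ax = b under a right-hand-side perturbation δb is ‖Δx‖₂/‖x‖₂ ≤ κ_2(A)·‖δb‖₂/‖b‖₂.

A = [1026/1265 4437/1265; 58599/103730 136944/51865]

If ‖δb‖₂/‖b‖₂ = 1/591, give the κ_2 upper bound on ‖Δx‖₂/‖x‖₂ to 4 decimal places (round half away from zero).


0.2140

M = AᵀA = [420481449/430396516 466596450/107599129; 466596450/107599129 2073898161/107599129]. tr(M)=5185053/256036, det(M)=6561/256036
eigenvalues of AᵀA: λ = (tr ± √(tr²−4·det))/2 = 81/4, 81/64009
κ_2(A) = √(λ_max/λ_min) = √((81/4) / (81/64009)) = 126.5000
worst-case relative error ≤ 126.5000 × 1/591 = 0.2140


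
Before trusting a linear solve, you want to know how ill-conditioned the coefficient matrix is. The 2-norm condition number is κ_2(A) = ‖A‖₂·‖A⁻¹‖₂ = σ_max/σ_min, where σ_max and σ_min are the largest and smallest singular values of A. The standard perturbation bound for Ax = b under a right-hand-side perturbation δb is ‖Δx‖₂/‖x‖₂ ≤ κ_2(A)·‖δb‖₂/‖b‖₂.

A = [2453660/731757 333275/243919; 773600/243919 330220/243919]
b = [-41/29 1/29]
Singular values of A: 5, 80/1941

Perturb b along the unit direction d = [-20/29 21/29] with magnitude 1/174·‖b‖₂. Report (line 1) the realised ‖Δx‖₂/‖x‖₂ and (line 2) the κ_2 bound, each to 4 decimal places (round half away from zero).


largest singular value 5, smallest 80/1941
condition number: 5 ÷ (80/1941) = 121.3125
bound on ‖Δx‖/‖x‖: κ·ε = 121.3125·1/174 = 0.6972
solve Ax = b  →  x = [-9.5163 22.3192]
‖b‖₂ = 1.4142 and ‖x‖₂ = 24.2633
with δb = [-0.0056 0.0059], A·Δx = δb → ‖Δx‖ = 0.1972
realised ‖Δx‖/‖x‖ = 0.0081
tightness: 0.0081 against a bound of 0.6972 (unrounded ratio ≈ 0.0117)

0.0081
0.6972


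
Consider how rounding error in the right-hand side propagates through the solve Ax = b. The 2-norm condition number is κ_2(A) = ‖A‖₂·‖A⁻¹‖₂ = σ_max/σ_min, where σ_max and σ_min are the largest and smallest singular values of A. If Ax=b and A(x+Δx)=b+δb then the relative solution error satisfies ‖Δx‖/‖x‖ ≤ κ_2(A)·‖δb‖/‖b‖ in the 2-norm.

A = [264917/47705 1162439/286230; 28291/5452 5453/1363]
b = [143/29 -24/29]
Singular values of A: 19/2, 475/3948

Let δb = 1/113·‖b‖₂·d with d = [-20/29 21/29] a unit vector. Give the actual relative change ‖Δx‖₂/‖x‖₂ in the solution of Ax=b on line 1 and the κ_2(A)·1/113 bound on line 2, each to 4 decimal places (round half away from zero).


largest singular value 19/2, smallest 475/3948
κ_2(A) = (19/2) / (475/3948) = 78.9600
worst-case relative error ≤ 78.9600 × 1/113 = 0.6988
solve Ax = b  →  x = [20.2004 -26.4076]
2-norm of b is 5.0000; of x, 33.2478
Δx = A⁻¹·δb where δb = 1/113·5.0000·d; ‖Δx‖ = 0.3678
relative error = 0.0111
tightness: 0.0111 against a bound of 0.6988 (unrounded ratio ≈ 0.0158)

0.0111
0.6988


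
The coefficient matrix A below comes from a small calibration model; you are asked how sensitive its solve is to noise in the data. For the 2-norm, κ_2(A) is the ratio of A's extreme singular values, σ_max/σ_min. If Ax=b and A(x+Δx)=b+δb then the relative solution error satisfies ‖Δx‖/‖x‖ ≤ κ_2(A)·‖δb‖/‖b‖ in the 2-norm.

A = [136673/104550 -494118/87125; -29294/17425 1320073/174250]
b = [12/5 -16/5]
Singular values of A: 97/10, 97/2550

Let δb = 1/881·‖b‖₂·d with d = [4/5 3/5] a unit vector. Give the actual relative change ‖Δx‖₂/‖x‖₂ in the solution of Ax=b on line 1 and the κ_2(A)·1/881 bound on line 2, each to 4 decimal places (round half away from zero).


σ_max = 97/10, σ_min = 97/2550
condition number: (97/10) ÷ (97/2550) = 255.0000
bound on ‖Δx‖/‖x‖: κ·ε = 255.0000·1/881 = 0.2894
solve Ax = b  →  x = [0.0905 -0.4023]
‖b‖ = 4.0000, ‖x‖ = 0.4124
re-solving with b+δb shifts x by Δx of norm 0.1194
realised ‖Δx‖/‖x‖ = 0.2894
so the bound is sharp here: realised error equals the bound

0.2894
0.2894


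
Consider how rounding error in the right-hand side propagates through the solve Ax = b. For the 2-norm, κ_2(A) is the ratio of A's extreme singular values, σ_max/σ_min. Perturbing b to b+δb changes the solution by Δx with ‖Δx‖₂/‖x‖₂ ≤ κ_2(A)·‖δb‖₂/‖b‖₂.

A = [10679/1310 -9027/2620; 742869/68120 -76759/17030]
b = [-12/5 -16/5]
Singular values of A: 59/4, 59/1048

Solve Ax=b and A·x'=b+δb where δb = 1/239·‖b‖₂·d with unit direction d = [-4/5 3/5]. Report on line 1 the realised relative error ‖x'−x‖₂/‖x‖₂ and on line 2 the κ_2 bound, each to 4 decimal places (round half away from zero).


1.0962
1.0962

largest singular value 59/4, smallest 59/1048
κ = σ_max/σ_min = (59/4)/(59/1048) = 262.0000
bound on ‖Δx‖/‖x‖: κ·ε = 262.0000·1/239 = 1.0962
solve Ax = b  →  x = [-0.2503 0.1043]
‖b‖₂ = 4.0000 and ‖x‖₂ = 0.2712
re-solving with b+δb shifts x by Δx of norm 0.2973
realised ‖Δx‖/‖x‖ = 1.0962
realised/bound = 1 exactly: the bound is attained for this b and d


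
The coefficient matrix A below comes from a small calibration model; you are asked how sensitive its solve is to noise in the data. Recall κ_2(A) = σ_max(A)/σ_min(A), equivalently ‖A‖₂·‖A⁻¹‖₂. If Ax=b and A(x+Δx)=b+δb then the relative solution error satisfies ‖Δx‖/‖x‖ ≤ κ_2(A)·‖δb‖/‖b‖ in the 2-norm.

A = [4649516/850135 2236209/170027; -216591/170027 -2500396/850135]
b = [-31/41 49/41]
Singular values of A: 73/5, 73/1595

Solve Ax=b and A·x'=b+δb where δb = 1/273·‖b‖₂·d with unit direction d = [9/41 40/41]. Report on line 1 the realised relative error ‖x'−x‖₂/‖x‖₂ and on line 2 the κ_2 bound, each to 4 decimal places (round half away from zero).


0.0052
1.1685

largest singular value 73/5, smallest 73/1595
κ_2(A) = (73/5) / (73/1595) = 319.0000
worst-case relative error ≤ 319.0000 × 1/273 = 1.1685
solve Ax = b  →  x = [-20.1949 8.3404]
2-norm of b is 1.4142; of x, 21.8494
Δx = A⁻¹·δb where δb = 1/273·1.4142·d; ‖Δx‖ = 0.1132
realised ‖Δx‖/‖x‖ = 0.0052
realised/bound (from unrounded values) ≈ 0.0044


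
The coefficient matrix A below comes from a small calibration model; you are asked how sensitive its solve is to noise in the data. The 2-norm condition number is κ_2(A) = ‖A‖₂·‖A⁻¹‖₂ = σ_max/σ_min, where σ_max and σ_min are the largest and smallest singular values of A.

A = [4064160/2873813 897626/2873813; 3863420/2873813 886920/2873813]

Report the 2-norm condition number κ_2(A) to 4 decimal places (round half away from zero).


241.7000

form AᵀA = [37388122000/9820215409 8412176160/9820215409; 8412176160/9820215409 1893412036/9820215409] with trace 23367956/5841889 and determinant 1600/5841889
char-poly roots: 4 and 400/5841889
κ = σ_max/σ_min = 2/(20/2417) = 241.7000


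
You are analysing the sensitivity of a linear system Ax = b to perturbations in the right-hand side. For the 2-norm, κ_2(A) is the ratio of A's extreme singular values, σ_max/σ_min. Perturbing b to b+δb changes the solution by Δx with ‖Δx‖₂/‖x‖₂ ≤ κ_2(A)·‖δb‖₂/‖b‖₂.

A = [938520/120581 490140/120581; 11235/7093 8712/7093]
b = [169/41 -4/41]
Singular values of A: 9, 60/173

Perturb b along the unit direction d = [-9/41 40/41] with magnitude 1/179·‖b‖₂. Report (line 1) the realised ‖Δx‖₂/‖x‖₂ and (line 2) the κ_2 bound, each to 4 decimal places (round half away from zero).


largest singular value 9, smallest 60/173
κ = σ_max/σ_min = 9/(60/173) = 25.9500
bound on ‖Δx‖/‖x‖: κ·ε = 25.9500·1/179 = 0.1450
solve Ax = b  →  x = [1.7490 -2.3350]
‖b‖₂ = 4.1231 and ‖x‖₂ = 2.9174
with δb = [-0.0051 0.0225], A·Δx = δb → ‖Δx‖ = 0.0664
realised ‖Δx‖/‖x‖ = 0.0228
tightness: 0.0228 against a bound of 0.1450 (unrounded ratio ≈ 0.1570)

0.0228
0.1450


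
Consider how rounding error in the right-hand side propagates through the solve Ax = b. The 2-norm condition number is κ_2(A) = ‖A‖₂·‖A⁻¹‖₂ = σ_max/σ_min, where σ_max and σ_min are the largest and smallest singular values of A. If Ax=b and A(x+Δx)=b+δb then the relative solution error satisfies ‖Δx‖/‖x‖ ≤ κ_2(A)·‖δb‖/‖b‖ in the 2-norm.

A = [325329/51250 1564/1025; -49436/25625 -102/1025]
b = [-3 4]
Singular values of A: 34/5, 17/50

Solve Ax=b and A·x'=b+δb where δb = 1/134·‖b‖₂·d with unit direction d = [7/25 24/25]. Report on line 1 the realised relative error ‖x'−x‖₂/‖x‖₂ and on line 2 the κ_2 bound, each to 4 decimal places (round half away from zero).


0.0124
0.1493

largest singular value 34/5, smallest 17/50
κ = σ_max/σ_min = (34/5)/(17/50) = 20.0000
worst-case relative error ≤ 20.0000 × 1/134 = 0.1493
solve Ax = b  →  x = [-2.5108 8.4792]
‖b‖₂ = 5.0000 and ‖x‖₂ = 8.8431
re-solving with b+δb shifts x by Δx of norm 0.1097
relative error = 0.0124
tightness: 0.0124 against a bound of 0.1493 (unrounded ratio ≈ 0.0831)


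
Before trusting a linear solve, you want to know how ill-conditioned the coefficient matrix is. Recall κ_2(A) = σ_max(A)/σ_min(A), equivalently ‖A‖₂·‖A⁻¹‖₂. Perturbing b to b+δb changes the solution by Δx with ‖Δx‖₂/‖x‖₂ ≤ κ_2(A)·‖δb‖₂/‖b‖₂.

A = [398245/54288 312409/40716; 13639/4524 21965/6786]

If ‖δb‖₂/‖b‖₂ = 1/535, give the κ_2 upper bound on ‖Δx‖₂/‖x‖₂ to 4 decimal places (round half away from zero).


form AᵀA = [1096960321/17438976 863817325/13079232; 863817325/13079232 680283949/9809424] with trace 24681553/186624 and determinant 279841/746496
char-poly roots: 529/4 and 529/186624
κ_2(A) = √(λ_max/λ_min) = √((529/4) / (529/186624)) = 216.0000
κ_2(A)·‖δb‖/‖b‖ = 0.4037

0.4037


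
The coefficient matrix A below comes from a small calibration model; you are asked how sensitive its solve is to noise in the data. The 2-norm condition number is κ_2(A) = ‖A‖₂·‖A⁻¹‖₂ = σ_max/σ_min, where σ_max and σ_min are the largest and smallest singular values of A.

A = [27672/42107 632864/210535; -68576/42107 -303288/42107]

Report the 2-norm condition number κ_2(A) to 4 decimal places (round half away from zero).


M = AᵀA = [32357440/10491121 718958592/52455605; 718958592/52455605 15976965184/262278025]. tr(M)=9985664/156025, det(M)=4096/156025
eigenvalues of AᵀA: λ = (tr ± √(tr²−4·det))/2 = 64, 64/156025
κ_2(A) = √(λ_max/λ_min) = √(64 / (64/156025)) = 395.0000

395.0000


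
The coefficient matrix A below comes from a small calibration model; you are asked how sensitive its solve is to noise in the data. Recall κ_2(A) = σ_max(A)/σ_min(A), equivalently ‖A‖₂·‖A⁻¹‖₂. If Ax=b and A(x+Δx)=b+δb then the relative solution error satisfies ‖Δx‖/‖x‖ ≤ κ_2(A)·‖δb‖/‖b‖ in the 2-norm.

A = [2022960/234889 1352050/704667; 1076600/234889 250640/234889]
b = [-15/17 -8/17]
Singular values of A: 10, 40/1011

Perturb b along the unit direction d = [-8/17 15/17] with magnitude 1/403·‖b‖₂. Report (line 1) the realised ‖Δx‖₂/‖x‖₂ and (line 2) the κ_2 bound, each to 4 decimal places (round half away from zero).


0.6272
0.6272

from the listed singular values, σ₁ = 10, σ_n = 40/1011
κ_2(A) = 10 / (40/1011) = 252.7500
perturbation bound = 252.7500·1/403 = 0.6272
solve Ax = b  →  x = [-0.0976 -0.0220]
2-norm of b is 1.0000; of x, 0.1000
Δx = A⁻¹·δb where δb = 1/403·1.0000·d; ‖Δx‖ = 0.0627
relative error = 0.6272
so the bound is sharp here: realised error equals the bound


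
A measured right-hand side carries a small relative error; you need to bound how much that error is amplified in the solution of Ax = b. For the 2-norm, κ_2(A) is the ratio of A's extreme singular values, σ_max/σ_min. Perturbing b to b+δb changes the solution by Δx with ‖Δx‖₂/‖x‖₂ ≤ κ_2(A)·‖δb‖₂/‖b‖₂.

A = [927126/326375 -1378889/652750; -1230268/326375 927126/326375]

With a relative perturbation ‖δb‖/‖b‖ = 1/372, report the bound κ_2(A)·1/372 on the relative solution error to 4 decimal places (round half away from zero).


0.8774

AᵀA = [94924878868/4260825625 -71192614851/4260825625; -71192614851/4260825625 213583414153/17043302500]; tr = 4746263437/136346420, det = 48469444/4260825625
solving λ² − 4746263437/136346420·λ + 48469444/4260825625 = 0 gives λ = 3481/100, 55696/170433025
κ = σ_max/σ_min = (59/10)/(236/13055) = 326.3750
κ_2(A)·‖δb‖/‖b‖ = 0.8774


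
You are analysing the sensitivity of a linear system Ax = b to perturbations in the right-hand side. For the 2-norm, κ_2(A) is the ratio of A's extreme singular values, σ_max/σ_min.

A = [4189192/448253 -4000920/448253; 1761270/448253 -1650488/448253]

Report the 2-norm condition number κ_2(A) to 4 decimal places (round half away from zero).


297.2500

form AᵀA = [122197642756/1188939361 -116376195600/1188939361; -116376195600/1188939361 110837109376/1188939361] with trace 277092452/1413721 and determinant 614656/1413721
char-poly roots: 196 and 3136/1413721
σ_max=√196=14, σ_min=√(3136/1413721)=(56/1189) → κ = 297.2500


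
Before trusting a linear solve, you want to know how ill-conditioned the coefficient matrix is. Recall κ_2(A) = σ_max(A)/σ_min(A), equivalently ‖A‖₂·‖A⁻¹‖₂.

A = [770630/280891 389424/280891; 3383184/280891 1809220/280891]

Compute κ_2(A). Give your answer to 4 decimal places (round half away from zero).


201.5000

form AᵀA = [7162287076/46936201 3819765600/46936201; 3819765600/46936201 2037434896/46936201] with trace 31832948/162409 and determinant 153664/162409
solving λ² − 31832948/162409·λ + 153664/162409 = 0 gives λ = 196, 784/162409
κ = σ_max/σ_min = 14/(28/403) = 201.5000


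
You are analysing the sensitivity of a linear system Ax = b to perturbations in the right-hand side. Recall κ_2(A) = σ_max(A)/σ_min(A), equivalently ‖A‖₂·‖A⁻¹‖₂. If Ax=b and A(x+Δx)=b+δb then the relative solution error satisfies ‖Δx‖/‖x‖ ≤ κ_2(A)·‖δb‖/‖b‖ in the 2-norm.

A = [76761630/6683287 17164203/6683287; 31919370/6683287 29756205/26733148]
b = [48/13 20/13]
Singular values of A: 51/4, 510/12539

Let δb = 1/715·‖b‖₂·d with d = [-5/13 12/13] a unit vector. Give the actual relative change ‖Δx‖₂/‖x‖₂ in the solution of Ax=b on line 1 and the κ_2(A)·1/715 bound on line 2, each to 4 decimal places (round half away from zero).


0.4384
0.4384

from the listed singular values, σ₁ = 51/4, σ_n = 510/12539
condition number: (51/4) ÷ (510/12539) = 313.4750
κ_2(A)·‖δb‖/‖b‖ = 0.4384
solve Ax = b  →  x = [0.3061 0.0689]
‖b‖ = 4.0000, ‖x‖ = 0.3137
Δx = A⁻¹·δb where δb = 1/715·4.0000·d; ‖Δx‖ = 0.1375
realised ‖Δx‖/‖x‖ = 0.4384
tightness: 0.4384 against a bound of 0.4384; the bound is attained (ratio 1)


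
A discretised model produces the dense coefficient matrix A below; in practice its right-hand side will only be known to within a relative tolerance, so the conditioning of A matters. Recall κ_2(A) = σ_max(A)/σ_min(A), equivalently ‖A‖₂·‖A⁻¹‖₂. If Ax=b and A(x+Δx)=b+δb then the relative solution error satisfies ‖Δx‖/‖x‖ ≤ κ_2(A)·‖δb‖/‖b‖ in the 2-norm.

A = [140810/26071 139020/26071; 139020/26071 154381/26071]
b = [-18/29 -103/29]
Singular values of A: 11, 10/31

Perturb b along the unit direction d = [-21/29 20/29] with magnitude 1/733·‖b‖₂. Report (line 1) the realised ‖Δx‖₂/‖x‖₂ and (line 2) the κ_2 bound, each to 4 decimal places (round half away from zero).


0.0025
0.0465

from the listed singular values, σ₁ = 11, σ_n = 10/31
κ = σ_max/σ_min = 11/(10/31) = 34.1000
κ_2(A)·‖δb‖/‖b‖ = 0.0465
solve Ax = b  →  x = [4.3016 -4.4734]
‖b‖₂ = 3.6056 and ‖x‖₂ = 6.2060
δb = ε·‖b‖·d = [-0.0036 0.0034]; solving A·Δx = δb gives ‖Δx‖ = 0.0152
dividing the unrounded norms, ‖Δx‖/‖x‖ = 0.0025
tightness: 0.0025 against a bound of 0.0465 (unrounded ratio ≈ 0.0528)


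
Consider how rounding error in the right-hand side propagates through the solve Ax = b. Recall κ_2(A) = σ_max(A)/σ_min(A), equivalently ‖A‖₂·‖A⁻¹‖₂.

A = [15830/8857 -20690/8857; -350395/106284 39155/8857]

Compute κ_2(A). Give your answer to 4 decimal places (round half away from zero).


195.3750

form AᵀA = [549693625/39087504 -61072625/3257292; -61072625/3257292 6786125/271441] with trace 1526895625/39087504 and determinant 390625/9771876
λ_max, λ_min = (1526895625/39087504 ± √2331165952744140625/1527832968950016)/2 = 625/16, 2500/2442969
σ_max=√(625/16)=(25/4), σ_min=√(2500/2442969)=(50/1563) → κ = 195.3750


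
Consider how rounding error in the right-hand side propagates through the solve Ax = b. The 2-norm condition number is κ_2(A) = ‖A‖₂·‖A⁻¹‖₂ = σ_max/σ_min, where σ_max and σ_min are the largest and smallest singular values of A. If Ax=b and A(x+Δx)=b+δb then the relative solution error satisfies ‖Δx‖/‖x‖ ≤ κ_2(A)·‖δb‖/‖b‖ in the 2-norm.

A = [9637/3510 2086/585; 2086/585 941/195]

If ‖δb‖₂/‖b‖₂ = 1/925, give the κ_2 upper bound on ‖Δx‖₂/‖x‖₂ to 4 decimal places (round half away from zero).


AᵀA = [9980881/492804 1108709/41067; 1108709/41067 492829/13689]; tr = 27722725/492804, det = 15625/54756
λ_max, λ_min = (27722725/492804 ± √768272279175625/242855782416)/2 = 225/4, 625/123201
κ_2(A) = √(λ_max/λ_min) = √((225/4) / (625/123201)) = 105.3000
perturbation bound = 105.3000·1/925 = 0.1138

0.1138


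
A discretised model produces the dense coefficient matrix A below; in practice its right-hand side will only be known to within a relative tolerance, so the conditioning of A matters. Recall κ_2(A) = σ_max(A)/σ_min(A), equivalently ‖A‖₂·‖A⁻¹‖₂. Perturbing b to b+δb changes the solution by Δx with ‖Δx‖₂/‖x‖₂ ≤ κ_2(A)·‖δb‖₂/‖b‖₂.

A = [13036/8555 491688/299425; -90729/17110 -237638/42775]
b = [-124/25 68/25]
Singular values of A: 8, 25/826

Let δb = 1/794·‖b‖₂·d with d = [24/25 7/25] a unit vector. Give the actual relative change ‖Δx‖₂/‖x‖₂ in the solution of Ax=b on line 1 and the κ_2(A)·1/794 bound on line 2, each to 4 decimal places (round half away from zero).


0.0018
0.3329

from the listed singular values, σ₁ = 8, σ_n = 25/826
κ_2(A) = 8 / (25/826) = 264.3200
bound on ‖Δx‖/‖x‖: κ·ε = 264.3200·1/794 = 0.3329
solve Ax = b  →  x = [95.3572 -91.5069]
‖b‖₂ = 5.6569 and ‖x‖₂ = 132.1609
δb = ε·‖b‖·d = [0.0068 0.0020]; solving A·Δx = δb gives ‖Δx‖ = 0.2354
realised ‖Δx‖/‖x‖ = 0.0018
realised/bound (from unrounded values) ≈ 0.0054


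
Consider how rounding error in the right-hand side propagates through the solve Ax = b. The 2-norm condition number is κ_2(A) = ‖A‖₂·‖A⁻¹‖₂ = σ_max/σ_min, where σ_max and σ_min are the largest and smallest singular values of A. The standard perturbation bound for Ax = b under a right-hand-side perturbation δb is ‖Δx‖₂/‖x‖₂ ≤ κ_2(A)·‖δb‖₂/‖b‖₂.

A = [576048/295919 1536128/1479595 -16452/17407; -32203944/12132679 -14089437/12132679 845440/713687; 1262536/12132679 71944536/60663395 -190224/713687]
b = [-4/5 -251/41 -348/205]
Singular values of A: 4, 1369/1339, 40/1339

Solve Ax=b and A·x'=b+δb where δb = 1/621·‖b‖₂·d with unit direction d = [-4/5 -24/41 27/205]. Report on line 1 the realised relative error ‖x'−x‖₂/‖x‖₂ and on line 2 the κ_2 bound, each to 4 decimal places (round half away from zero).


from the listed singular values, σ₁ = 4, σ_n = 40/1339
condition number: 4 ÷ (40/1339) = 133.9000
worst-case relative error ≤ 133.9000 × 1/621 = 0.2156
solve Ax = b  →  x = [47.6365 22.0806 123.2154]
2-norm of b is 6.4031; of x, 133.9359
re-solving with b+δb shifts x by Δx of norm 0.3452
dividing the unrounded norms, ‖Δx‖/‖x‖ = 0.0026
tightness: 0.0026 against a bound of 0.2156 (unrounded ratio ≈ 0.0120)

0.0026
0.2156


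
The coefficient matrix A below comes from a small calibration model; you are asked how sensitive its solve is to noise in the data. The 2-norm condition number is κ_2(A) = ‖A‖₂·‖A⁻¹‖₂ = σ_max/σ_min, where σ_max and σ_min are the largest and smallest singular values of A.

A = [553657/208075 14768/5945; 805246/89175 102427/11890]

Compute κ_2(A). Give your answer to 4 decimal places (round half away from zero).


344.4000

form AᵀA = [55250335309/623450961 2505643855/29688141; 2505643855/29688141 454546625/5654884] with trace 501137221/2965284 and determinant 714025/2965284
solving λ² − 501137221/2965284·λ + 714025/2965284 = 0 gives λ = 169, 4225/2965284
κ_2(A) = √(λ_max/λ_min) = √(169 / (4225/2965284)) = 344.4000


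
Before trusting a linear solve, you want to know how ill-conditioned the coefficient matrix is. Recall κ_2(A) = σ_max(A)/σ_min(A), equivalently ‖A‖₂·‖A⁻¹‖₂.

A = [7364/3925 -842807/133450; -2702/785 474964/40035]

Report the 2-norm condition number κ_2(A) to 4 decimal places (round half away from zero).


376.8000

M = AᵀA = [236748596/15405625 -2434909666/46216875; -2434909666/46216875 100179906169/554602500]. tr(M)=173924569/887364, det(M)=60025/221841
solving λ² − 173924569/887364·λ + 60025/221841 = 0 gives λ = 196, 1225/887364
κ_2(A) = √(λ_max/λ_min) = √(196 / (1225/887364)) = 376.8000


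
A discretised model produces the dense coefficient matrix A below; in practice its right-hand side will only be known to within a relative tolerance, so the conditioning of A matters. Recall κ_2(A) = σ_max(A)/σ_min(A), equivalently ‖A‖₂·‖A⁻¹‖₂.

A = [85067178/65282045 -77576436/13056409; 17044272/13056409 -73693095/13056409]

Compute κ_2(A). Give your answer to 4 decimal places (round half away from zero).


175.6960

form AᵀA = [17240315069124/5067473721025 -15314428380888/1013494744205; -15314428380888/1013494744205 13613288553081/202698948841] with trace 212714175429/3014559025 and determinant 19448100/120582361
eigenvalues of AᵀA: λ = (tr ± √(tr²−4·det))/2 = 1764/25, 275625/120582361
so κ_2 = √((1764/25) / (275625/120582361)) = 175.6960


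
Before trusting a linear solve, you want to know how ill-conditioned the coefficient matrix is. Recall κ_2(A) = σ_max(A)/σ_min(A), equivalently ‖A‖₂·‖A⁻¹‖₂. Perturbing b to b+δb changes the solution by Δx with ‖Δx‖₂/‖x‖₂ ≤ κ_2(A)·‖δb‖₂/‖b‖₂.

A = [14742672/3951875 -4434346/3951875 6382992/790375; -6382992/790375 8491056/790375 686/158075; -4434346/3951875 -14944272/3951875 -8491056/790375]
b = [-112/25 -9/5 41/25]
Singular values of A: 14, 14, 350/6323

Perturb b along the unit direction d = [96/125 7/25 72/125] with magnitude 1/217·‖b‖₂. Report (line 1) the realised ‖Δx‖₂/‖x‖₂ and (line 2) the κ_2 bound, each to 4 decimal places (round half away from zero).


0.0078
1.1655

largest singular value 14, smallest 350/6323
κ = σ_max/σ_min = 14/(350/6323) = 252.9200
bound on ‖Δx‖/‖x‖: κ·ε = 252.9200·1/217 = 1.1655
solve Ax = b  →  x = [41.6023 31.1124 -15.4495]
‖b‖ = 5.0990, ‖x‖ = 54.1979
Δx = A⁻¹·δb where δb = 1/217·5.0990·d; ‖Δx‖ = 0.4245
dividing the unrounded norms, ‖Δx‖/‖x‖ = 0.0078
so the bound overstates the realised error by a factor of ≈ 148.8073 (computed from the unrounded values)


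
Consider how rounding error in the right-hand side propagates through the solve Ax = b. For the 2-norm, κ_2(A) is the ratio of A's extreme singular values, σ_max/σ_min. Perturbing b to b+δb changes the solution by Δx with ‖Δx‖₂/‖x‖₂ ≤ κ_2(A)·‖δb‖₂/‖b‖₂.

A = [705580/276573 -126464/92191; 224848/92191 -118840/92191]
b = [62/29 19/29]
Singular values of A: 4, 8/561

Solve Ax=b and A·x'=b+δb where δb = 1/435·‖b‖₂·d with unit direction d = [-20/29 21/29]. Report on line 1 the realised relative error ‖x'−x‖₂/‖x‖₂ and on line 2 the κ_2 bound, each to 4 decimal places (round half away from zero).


largest singular value 4, smallest 8/561
κ = σ_max/σ_min = 4/(8/561) = 280.5000
worst-case relative error ≤ 280.5000 × 1/435 = 0.6448
solve Ax = b  →  x = [-32.5588 -62.1103]
2-norm of b is 2.2361; of x, 70.1268
Δx = A⁻¹·δb where δb = 1/435·2.2361·d; ‖Δx‖ = 0.3605
dividing the unrounded norms, ‖Δx‖/‖x‖ = 0.0051
tightness: 0.0051 against a bound of 0.6448 (unrounded ratio ≈ 0.0080)

0.0051
0.6448


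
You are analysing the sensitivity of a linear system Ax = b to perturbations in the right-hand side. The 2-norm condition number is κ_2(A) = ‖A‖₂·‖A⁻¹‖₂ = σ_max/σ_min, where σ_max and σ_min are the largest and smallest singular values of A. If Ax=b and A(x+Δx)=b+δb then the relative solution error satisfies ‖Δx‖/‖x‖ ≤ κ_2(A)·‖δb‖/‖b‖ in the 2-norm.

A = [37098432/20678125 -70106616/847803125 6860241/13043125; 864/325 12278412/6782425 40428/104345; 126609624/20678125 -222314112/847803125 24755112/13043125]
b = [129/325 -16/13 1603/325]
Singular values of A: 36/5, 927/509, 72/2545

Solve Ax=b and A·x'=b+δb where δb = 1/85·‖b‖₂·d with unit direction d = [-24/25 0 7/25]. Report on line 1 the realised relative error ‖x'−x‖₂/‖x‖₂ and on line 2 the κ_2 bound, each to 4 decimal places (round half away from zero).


0.0599
2.9941

σ_max = 36/5, σ_min = 72/2545
κ = σ_max/σ_min = (36/5)/(72/2545) = 254.5000
worst-case relative error ≤ 254.5000 × 1/85 = 2.9941
solve Ax = b  →  x = [-9.3639 5.8759 33.6190]
‖b‖₂ = 5.0990 and ‖x‖₂ = 35.3899
Δx = A⁻¹·δb where δb = 1/85·5.0990·d; ‖Δx‖ = 2.1204
realised ‖Δx‖/‖x‖ = 0.0599
so the bound overstates the realised error by a factor of ≈ 49.9719 (computed from the unrounded values)


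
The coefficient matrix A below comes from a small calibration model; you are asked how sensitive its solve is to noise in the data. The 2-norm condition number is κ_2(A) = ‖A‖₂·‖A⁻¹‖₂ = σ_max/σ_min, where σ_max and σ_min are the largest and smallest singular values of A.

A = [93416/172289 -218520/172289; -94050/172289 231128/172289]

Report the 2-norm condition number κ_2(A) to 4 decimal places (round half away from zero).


M = AᵀA = [20894116/35295481 -50119920/35295481; -50119920/35295481 120298624/35295481]. tr(M)=835460/208849, det(M)=256/208849
eigenvalues of AᵀA: λ = (tr ± √(tr²−4·det))/2 = 4, 64/208849
κ = σ_max/σ_min = 2/(8/457) = 114.2500

114.2500


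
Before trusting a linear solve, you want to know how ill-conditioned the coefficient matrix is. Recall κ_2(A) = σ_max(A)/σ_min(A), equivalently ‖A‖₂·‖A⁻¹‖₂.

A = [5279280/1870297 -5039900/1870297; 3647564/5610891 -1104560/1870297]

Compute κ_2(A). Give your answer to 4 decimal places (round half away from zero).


188.7600

AᵀA = [157133788816/18728196201 -49881072640/6242732067; -49881072640/6242732067 15836195600/2080910689]; tr = 356313376/22268961, det = 160000/22268961
char-poly roots: 16 and 10000/22268961
κ_2(A) = √(λ_max/λ_min) = √(16 / (10000/22268961)) = 188.7600


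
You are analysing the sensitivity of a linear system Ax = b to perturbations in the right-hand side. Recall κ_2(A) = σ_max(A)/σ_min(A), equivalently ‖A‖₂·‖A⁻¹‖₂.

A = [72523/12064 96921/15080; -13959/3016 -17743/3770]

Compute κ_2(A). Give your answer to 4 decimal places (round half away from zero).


AᵀA = [8377244425/145540096 2198358855/36385024; 2198358855/36385024 577228201/9096256]; tr = 20942801/173056, det = 366025/173056
λ_max, λ_min = (20942801/173056 ± √438347542436001/29948379136)/2 = 121, 3025/173056
σ_max=√121=11, σ_min=√(3025/173056)=(55/416) → κ = 83.2000

83.2000


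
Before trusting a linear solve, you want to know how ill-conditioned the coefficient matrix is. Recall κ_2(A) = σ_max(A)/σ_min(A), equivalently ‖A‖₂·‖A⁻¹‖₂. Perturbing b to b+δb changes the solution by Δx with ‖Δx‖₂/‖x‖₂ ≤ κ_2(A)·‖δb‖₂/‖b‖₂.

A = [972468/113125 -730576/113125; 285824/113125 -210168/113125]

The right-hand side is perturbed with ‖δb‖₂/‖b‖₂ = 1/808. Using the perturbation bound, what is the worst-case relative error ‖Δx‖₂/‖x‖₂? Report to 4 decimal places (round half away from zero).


0.4480

AᵀA = [1643822992/20475625 -1232852544/20475625; -1232852544/20475625 924659008/20475625]; tr = 20547856/163805, det = 2458624/20475625
eigenvalues of AᵀA: λ = (tr ± √(tr²−4·det))/2 = 3136/25, 784/819025
σ_max=√(3136/25)=(56/5), σ_min=√(784/819025)=(28/905) → κ = 362.0000
worst-case relative error ≤ 362.0000 × 1/808 = 0.4480


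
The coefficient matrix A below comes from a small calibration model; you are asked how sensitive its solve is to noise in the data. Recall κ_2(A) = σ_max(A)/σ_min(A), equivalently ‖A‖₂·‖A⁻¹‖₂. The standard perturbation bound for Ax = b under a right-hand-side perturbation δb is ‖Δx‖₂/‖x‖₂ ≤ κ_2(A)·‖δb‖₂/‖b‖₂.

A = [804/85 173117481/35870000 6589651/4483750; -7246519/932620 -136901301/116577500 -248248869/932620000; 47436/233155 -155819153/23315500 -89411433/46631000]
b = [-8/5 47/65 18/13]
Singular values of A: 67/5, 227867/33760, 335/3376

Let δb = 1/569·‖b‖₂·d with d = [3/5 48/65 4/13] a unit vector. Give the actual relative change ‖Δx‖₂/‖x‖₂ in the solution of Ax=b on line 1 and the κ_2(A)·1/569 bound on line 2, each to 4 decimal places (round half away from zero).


0.1883
0.2373

largest singular value 67/5, smallest 335/3376
κ = σ_max/σ_min = (67/5)/(335/3376) = 135.0400
bound on ‖Δx‖/‖x‖: κ·ε = 135.0400·1/569 = 0.2373
solve Ax = b  →  x = [-0.0620 -0.1929 -0.0563]
‖b‖ = 2.2361, ‖x‖ = 0.2103
Δx = A⁻¹·δb where δb = 1/569·2.2361·d; ‖Δx‖ = 0.0396
relative error = 0.1883
realised/bound (from unrounded values) ≈ 0.7935


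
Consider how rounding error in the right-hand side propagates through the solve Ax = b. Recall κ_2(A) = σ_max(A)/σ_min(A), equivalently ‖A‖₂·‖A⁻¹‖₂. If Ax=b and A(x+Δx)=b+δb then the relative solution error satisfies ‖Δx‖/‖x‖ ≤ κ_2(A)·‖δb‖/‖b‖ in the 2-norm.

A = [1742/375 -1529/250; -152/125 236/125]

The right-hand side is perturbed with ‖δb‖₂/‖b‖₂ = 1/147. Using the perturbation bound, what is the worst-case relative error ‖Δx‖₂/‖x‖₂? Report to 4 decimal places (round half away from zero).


0.3265

M = AᵀA = [5188/225 -2303/75; -2303/75 4097/100]. tr(M)=2305/36, det(M)=16/9
solving λ² − 2305/36·λ + 16/9 = 0 gives λ = 64, 1/36
κ_2(A) = √(λ_max/λ_min) = √(64 / (1/36)) = 48.0000
κ_2(A)·‖δb‖/‖b‖ = 0.3265


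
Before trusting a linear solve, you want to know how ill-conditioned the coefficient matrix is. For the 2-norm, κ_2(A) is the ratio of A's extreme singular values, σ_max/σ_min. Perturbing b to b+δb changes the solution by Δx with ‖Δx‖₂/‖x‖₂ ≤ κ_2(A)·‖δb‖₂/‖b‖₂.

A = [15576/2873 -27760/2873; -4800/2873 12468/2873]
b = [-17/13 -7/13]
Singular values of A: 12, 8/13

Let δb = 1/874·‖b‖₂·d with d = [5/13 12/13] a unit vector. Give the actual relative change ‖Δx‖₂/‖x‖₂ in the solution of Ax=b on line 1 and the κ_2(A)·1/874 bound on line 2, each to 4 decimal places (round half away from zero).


σ_max = 12, σ_min = 8/13
κ_2(A) = 12 / (8/13) = 19.5000
bound on ‖Δx‖/‖x‖: κ·ε = 19.5000·1/874 = 0.0223
solve Ax = b  →  x = [-1.4730 -0.6912]
‖b‖ = 1.4142, ‖x‖ = 1.6271
δb = ε·‖b‖·d = [0.0006 0.0015]; solving A·Δx = δb gives ‖Δx‖ = 0.0026
realised ‖Δx‖/‖x‖ = 0.0016
so the bound overstates the realised error by a factor of ≈ 13.8067 (computed from the unrounded values)

0.0016
0.0223


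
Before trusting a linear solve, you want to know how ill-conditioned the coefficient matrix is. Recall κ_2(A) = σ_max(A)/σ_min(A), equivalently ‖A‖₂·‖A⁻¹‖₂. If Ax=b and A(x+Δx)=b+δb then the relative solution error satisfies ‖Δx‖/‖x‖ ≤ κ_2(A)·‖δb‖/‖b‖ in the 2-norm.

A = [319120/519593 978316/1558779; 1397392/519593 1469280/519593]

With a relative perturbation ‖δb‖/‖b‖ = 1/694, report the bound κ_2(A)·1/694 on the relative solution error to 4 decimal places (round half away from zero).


0.4723

form AᵀA = [1222214144/160604929 3849899200/481814787; 3849899200/481814787 12127397776/1445444361] with trace 27499792/1718721 and determinant 4096/1718721
λ_max, λ_min = (27499792/1718721 ± √756210400518400/2954001875841)/2 = 16, 256/1718721
κ = σ_max/σ_min = 4/(16/1311) = 327.7500
worst-case relative error ≤ 327.7500 × 1/694 = 0.4723


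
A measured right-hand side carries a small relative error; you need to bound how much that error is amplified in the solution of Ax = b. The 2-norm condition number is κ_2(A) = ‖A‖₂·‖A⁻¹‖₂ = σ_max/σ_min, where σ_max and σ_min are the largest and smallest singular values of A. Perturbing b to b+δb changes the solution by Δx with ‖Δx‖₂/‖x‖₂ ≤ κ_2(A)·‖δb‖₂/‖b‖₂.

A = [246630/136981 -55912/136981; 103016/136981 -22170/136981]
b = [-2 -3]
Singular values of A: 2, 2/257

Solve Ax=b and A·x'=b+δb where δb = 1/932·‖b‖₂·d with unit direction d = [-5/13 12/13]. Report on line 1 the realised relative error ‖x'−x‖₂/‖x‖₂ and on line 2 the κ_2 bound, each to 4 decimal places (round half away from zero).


0.0019
0.2758

from the listed singular values, σ₁ = 2, σ_n = 2/257
κ_2(A) = 2 / (2/257) = 257.0000
bound on ‖Δx‖/‖x‖: κ·ε = 257.0000·1/932 = 0.2758
solve Ax = b  →  x = [-57.8780 -250.4024]
2-norm of b is 3.6056; of x, 257.0044
with δb = [-0.0015 0.0036], A·Δx = δb → ‖Δx‖ = 0.4971
dividing the unrounded norms, ‖Δx‖/‖x‖ = 0.0019
tightness: 0.0019 against a bound of 0.2758 (unrounded ratio ≈ 0.0070)


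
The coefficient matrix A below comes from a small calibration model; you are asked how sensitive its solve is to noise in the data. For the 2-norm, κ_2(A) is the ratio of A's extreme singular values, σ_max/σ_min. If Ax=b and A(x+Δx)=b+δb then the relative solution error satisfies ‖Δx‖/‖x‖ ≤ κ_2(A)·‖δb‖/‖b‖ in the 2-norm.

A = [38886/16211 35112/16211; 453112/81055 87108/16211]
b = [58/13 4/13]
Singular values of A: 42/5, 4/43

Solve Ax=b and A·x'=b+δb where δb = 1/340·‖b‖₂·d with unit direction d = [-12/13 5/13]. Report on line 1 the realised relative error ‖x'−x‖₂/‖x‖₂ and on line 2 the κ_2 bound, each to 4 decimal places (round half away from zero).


0.0033
0.2656

σ_max = 42/5, σ_min = 4/43
κ_2(A) = (42/5) / (4/43) = 90.3000
perturbation bound = 90.3000·1/340 = 0.2656
solve Ax = b  →  x = [29.8276 -30.9737]
‖b‖₂ = 4.4721 and ‖x‖₂ = 43.0007
re-solving with b+δb shifts x by Δx of norm 0.1414
relative error = 0.0033
tightness: 0.0033 against a bound of 0.2656 (unrounded ratio ≈ 0.0124)
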